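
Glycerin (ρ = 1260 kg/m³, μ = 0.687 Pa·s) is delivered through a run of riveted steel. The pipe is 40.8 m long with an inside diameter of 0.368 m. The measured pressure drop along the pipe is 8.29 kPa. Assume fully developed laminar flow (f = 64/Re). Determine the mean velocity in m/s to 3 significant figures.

V ≈ 1.25 m/s

For laminar flow, f = 64/Re with Re = ρVD/μ, so Darcy-Weisbach reduces to ΔP = 32μLV/D². Solving for V: V = ΔP·D²/(32μL) = 8290·(0.368)²/(32·0.687·40.8) = 1.252 m/s.
Check: Re = ρVD/μ = 1260·1.252·0.368/0.687 = 844.8 < 2300, so the laminar assumption holds.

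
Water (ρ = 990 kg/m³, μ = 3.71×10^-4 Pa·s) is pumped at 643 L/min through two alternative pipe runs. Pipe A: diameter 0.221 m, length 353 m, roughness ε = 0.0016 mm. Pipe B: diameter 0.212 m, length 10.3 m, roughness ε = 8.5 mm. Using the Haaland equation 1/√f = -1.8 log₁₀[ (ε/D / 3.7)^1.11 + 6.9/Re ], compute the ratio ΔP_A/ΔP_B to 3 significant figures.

ΔP_A/ΔP_B ≈ 6.91

Pipe A: V = Q/A = 0.01072/0.03836 = 0.2794 m/s; Re = 1.648e+05; ε/D = 7.24e-06; Haaland → f = 0.01614; ΔP_A = f(L/D)(ρV²/2) = 995.9 Pa.
Pipe B: V = Q/A = 0.01072/0.0353 = 0.3036 m/s; Re = 1.717e+05; ε/D = 0.0401; Haaland → f = 0.06503; ΔP_B = f(L/D)(ρV²/2) = 144.1 Pa.
ΔP_A/ΔP_B = 995.9/144.1 = 6.91.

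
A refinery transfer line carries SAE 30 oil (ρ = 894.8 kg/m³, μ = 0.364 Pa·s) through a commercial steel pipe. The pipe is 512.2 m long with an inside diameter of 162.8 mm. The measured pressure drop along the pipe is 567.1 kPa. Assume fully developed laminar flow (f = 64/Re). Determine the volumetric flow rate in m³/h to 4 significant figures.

For laminar flow, f = 64/Re with Re = ρVD/μ, so Darcy-Weisbach reduces to ΔP = 32μLV/D². Solving for V: V = ΔP·D²/(32μL) = 5.671e+05·(0.1628)²/(32·0.364·512.2) = 2.519 m/s.
Check: Re = ρVD/μ = 894.8·2.519·0.1628/0.364 = 1008 < 2300, so the laminar assumption holds.
Q = V·A = 2.519·(π/4·0.1628²) = 0.05244 m³/s = 188.8 m³/h.

Q ≈ 188.8 m³/h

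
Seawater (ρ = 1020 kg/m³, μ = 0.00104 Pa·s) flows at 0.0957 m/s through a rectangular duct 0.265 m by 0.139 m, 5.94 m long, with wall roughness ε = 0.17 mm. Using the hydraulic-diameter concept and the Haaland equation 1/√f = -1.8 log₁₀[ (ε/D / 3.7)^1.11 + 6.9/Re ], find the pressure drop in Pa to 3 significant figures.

Hydraulic diameter D_h = 4A/P = 4·(0.265·0.139)/(2·(0.265+0.139)) = 0.1473/0.808 = 0.1824 m.
Re = ρVD_h/μ = 1020·0.0957·0.1824/0.00104 = 1.712e+04.
ε/D_h = 0.00017/0.1824 = 0.000932; Haaland gives 1/√f = -1.8 log₁₀[0.000101+0.000403] = 5.935, so f = 0.02839.
ΔP = f(L/D_h)(ρV²/2) = 0.02839·5.94/0.1824·4.671 = 4.319 Pa.

ΔP ≈ 4.32 Pa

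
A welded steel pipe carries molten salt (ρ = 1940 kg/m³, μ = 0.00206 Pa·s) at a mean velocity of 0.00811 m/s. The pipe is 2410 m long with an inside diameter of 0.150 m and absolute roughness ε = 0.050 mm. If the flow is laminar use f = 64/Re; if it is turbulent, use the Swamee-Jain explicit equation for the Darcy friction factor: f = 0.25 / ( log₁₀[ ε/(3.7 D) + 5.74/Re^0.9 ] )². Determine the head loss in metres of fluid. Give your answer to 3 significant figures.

Reynolds number Re = ρVD/μ = 1940 · 0.00811 · 0.15 / 0.00206 = 1146.
Re < 2300 → laminar flow, so f = 64/Re = 64/1146 = 0.05586 (the turbulent correlation is not needed).
Darcy-Weisbach: ΔP = f(L/D)(ρV²/2) = 0.05586·(2410/0.15)·(1940·0.00811²/2) = 0.05586·1.607e+04·0.0638 = 57.26 Pa.
Head loss h_f = ΔP/(ρg) = 57.26/(1940·9.81) = 0.00301 m.

h_f ≈ 0.00301 m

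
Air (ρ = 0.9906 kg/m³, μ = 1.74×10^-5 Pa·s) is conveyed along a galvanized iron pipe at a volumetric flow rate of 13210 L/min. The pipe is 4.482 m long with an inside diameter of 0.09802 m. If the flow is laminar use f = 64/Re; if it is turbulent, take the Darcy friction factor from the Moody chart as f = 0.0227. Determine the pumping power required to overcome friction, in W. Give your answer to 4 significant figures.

P ≈ 96.35 W

Q = 13210 L/min = 13210/60000 = 0.2202 m³/s.
Cross-sectional area A = πD²/4 = π(0.09802)²/4 = 0.007546 m²; mean velocity V = Q/A = 0.2202/0.007546 = 29.18 m/s.
Reynolds number Re = ρVD/μ = 0.9906 · 29.18 · 0.09802 / 1.74e-05 = 1.628e+05.
Re > 4000 → turbulent; use the Moody-chart value f = 0.0227.
Darcy-Weisbach: ΔP = f(L/D)(ρV²/2) = 0.0227·(4.482/0.09802)·(0.9906·29.18²/2) = 0.0227·45.73·421.6 = 437.6 Pa.
Pumping power P = QΔP = 0.2202·437.6 = 96.353 W = 96.35 W.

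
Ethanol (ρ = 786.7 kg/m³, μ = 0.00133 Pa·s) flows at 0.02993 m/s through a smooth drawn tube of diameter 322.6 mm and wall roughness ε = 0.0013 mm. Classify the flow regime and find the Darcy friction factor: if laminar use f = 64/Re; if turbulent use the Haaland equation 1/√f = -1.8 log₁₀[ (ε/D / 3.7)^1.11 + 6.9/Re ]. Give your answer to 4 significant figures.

Re = ρVD/μ = 786.7·0.02993·0.3226/0.00133 = 5711.
Re > 4000 → turbulent. ε/D = 1.3e-06/0.3226 = 4.03e-06; Haaland: 1/√f = -1.8 log₁₀[2.41e-07 + 0.00121] = 5.252, so f = 0.03625.

f ≈ 0.03625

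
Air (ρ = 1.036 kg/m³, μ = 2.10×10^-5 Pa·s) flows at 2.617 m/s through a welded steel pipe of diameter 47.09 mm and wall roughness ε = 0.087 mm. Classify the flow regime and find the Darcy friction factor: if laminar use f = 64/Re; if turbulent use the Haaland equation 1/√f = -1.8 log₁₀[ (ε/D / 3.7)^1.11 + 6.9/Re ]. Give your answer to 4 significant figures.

f ≈ 0.03749

Re = ρVD/μ = 1.036·2.617·0.04709/2.1e-05 = 6080.
Re > 4000 → turbulent. ε/D = 8.7e-05/0.04709 = 0.00185; Haaland: 1/√f = -1.8 log₁₀[0.000216 + 0.00113] = 5.165, so f = 0.03749.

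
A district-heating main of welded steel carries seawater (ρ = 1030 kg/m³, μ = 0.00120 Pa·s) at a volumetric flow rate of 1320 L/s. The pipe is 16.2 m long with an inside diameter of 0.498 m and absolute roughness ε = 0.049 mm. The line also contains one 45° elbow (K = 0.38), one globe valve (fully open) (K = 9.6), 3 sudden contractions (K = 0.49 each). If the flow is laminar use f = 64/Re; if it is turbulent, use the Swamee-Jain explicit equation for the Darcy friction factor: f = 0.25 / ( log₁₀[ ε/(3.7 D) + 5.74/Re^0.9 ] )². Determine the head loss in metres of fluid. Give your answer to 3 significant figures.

h_f ≈ 27.8 m

Q = 1320 L/s = 1320/1000 = 1.32 m³/s.
Cross-sectional area A = πD²/4 = π(0.498)²/4 = 0.1948 m²; mean velocity V = Q/A = 1.32/0.1948 = 6.777 m/s.
Reynolds number Re = ρVD/μ = 1030 · 6.777 · 0.498 / 0.0012 = 2.897e+06.
Re > 4000 → turbulent. Relative roughness ε/D = 4.9e-05/0.498 = 9.84e-05. Swamee-Jain: f = 0.25/(log₁₀[9.84e-05/3.7 + 5.74/2.897e+06^0.9])² = 0.25/(log₁₀[2.66e-05 + 8.77e-06])² = 0.25/(-4.451)² = 0.01262.
Total minor-loss coefficient ΣK = 1·0.38 + 1·9.6 + 3·0.49 = 11.5.
ΔP = [f·L/D + ΣK]·(ρV²/2) = [0.01262·16.2/0.498 + 11.5]·(1030·6.777²/2) = [0.4104 + 11.5]·2.365e+04 = 2.805e+05 Pa.
Head loss h_f = ΔP/(ρg) = 2.805e+05/(1030·9.81) = 27.8 m.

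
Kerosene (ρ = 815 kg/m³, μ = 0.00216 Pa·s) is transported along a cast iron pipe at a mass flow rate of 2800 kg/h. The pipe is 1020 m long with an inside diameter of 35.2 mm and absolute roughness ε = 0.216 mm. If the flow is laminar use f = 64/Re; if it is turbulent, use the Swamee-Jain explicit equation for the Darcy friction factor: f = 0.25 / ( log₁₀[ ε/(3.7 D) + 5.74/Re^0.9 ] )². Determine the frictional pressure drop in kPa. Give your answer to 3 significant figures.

ΔP ≈ 435 kPa

ṁ = 2800 kg/h = 2800/3600 = 0.7778 kg/s.
A = πD²/4 = π(0.0352)²/4 = 0.0009731 m²; mean velocity V = ṁ/(ρA) = 0.7778/(815 · 0.0009731) = 0.9807 m/s.
Reynolds number Re = ρVD/μ = 815 · 0.9807 · 0.0352 / 0.00216 = 1.302e+04.
Re > 4000 → turbulent. Relative roughness ε/D = 0.000216/0.0352 = 0.00614. Swamee-Jain: f = 0.25/(log₁₀[0.00614/3.7 + 5.74/1.302e+04^0.9])² = 0.25/(log₁₀[0.00166 + 0.00114])² = 0.25/(-2.554)² = 0.03834.
Darcy-Weisbach: ΔP = f(L/D)(ρV²/2) = 0.03834·(1020/0.0352)·(815·0.9807²/2) = 0.03834·2.898e+04·391.9 = 4.354e+05 Pa.
ΔP = 4.354e+05 Pa = 435 kPa.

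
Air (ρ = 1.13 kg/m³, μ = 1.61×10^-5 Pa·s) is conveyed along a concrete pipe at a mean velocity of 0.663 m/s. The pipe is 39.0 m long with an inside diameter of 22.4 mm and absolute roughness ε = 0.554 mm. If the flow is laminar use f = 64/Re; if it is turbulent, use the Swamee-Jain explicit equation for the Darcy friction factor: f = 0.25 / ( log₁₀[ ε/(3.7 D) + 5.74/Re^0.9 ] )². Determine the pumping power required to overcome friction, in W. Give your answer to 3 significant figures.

Reynolds number Re = ρVD/μ = 1.13 · 0.663 · 0.0224 / 1.61e-05 = 1042.
Re < 2300 → laminar flow, so f = 64/Re = 64/1042 = 0.0614 (the turbulent correlation is not needed).
Darcy-Weisbach: ΔP = f(L/D)(ρV²/2) = 0.0614·(39/0.0224)·(1.13·0.663²/2) = 0.0614·1741·0.2484 = 26.55 Pa.
Q = V·A = 0.663·0.0003941 = 0.0002613 m³/s.
Pumping power P = QΔP = 0.0002613·26.55 = 0.006937 W = 0.00694 W.

P ≈ 0.00694 W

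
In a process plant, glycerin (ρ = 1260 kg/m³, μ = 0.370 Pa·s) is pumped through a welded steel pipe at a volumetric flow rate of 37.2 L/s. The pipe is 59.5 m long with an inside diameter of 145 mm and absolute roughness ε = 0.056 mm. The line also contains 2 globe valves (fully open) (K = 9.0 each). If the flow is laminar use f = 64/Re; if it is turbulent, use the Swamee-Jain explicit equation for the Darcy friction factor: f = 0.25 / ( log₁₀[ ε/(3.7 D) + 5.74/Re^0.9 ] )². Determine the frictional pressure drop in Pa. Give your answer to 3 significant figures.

Q = 37.2 L/s = 37.2/1000 = 0.0372 m³/s.
Cross-sectional area A = πD²/4 = π(0.145)²/4 = 0.01651 m²; mean velocity V = Q/A = 0.0372/0.01651 = 2.253 m/s.
Reynolds number Re = ρVD/μ = 1260 · 2.253 · 0.145 / 0.37 = 1112.
Re < 2300 → laminar flow, so f = 64/Re = 64/1112 = 0.05753 (the turbulent correlation is not needed).
Total minor-loss coefficient ΣK = 2·9 = 18.
ΔP = [f·L/D + ΣK]·(ρV²/2) = [0.05753·59.5/0.145 + 18]·(1260·2.253²/2) = [23.61 + 18]·3197 = 1.33e+05 Pa.

ΔP ≈ 133000 Pa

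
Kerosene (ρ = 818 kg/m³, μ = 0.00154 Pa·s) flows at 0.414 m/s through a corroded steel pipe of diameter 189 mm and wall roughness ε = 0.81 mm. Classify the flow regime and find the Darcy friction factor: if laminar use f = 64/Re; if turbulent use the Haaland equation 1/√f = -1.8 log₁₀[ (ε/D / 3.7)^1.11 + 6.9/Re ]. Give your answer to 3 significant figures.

Re = ρVD/μ = 818·0.414·0.189/0.00154 = 4.156e+04.
Re > 4000 → turbulent. ε/D = 0.00081/0.189 = 0.00429; Haaland: 1/√f = -1.8 log₁₀[0.000551 + 0.000166] = 5.66, so f = 0.03121.

f ≈ 0.0312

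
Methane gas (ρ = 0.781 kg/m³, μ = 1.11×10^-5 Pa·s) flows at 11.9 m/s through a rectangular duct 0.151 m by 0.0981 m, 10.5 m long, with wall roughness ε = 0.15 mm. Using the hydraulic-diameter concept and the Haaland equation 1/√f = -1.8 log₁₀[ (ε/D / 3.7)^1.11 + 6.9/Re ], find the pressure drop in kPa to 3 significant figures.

Hydraulic diameter D_h = 4A/P = 4·(0.151·0.0981)/(2·(0.151+0.0981)) = 0.05925/0.4982 = 0.1189 m.
Re = ρVD_h/μ = 0.781·11.9·0.1189/1.11e-05 = 9.958e+04.
ε/D_h = 0.00015/0.1189 = 0.00126; Haaland gives 1/√f = -1.8 log₁₀[0.000142+6.93e-05] = 6.617, so f = 0.02284.
ΔP = f(L/D_h)(ρV²/2) = 0.02284·10.5/0.1189·55.3 = 111.5 Pa.
ΔP = 0.112 kPa.

ΔP ≈ 0.112 kPa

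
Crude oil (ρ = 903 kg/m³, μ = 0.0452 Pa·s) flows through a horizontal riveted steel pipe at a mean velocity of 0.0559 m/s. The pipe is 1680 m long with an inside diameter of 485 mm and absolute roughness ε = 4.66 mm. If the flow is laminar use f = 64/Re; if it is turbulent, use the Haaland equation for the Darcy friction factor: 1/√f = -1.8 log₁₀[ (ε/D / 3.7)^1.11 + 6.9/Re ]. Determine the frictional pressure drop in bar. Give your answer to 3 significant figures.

Reynolds number Re = ρVD/μ = 903 · 0.0559 · 0.485 / 0.0452 = 541.6.
Re < 2300 → laminar flow, so f = 64/Re = 64/541.6 = 0.1182 (the turbulent correlation is not needed).
Darcy-Weisbach: ΔP = f(L/D)(ρV²/2) = 0.1182·(1680/0.485)·(903·0.0559²/2) = 0.1182·3464·1.411 = 577.5 Pa.
ΔP = 577.5 Pa = 0.00577 bar.

ΔP ≈ 0.00577 bar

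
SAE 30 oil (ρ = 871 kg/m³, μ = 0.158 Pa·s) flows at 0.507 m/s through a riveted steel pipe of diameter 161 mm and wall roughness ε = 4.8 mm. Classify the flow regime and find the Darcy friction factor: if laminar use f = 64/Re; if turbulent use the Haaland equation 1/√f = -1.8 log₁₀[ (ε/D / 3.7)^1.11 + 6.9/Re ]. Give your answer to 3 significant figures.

Re = ρVD/μ = 871·0.507·0.161/0.158 = 450.
Re < 2300 → laminar, so f = 64/Re = 0.1422 (roughness is irrelevant in laminar flow).

f ≈ 0.142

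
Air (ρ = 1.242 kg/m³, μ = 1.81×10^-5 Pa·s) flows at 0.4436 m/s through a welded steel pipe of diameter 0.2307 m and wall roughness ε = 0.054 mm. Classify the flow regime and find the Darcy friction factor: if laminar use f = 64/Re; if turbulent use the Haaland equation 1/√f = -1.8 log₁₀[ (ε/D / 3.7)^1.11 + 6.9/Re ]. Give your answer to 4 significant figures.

Re = ρVD/μ = 1.242·0.4436·0.2307/1.81e-05 = 7022.
Re > 4000 → turbulent. ε/D = 5.4e-05/0.2307 = 0.000234; Haaland: 1/√f = -1.8 log₁₀[2.18e-05 + 0.000983] = 5.397, so f = 0.03434.

f ≈ 0.03434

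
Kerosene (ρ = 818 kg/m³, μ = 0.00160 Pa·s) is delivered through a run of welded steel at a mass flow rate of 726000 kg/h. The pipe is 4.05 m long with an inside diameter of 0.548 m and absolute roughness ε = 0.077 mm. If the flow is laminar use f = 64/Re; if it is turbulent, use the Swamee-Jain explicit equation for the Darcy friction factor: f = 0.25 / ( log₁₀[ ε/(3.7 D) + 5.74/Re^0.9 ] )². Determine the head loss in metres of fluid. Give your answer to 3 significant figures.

ṁ = 726000 kg/h = 726000/3600 = 201.7 kg/s.
A = πD²/4 = π(0.548)²/4 = 0.2359 m²; mean velocity V = ṁ/(ρA) = 201.7/(818 · 0.2359) = 1.045 m/s.
Reynolds number Re = ρVD/μ = 818 · 1.045 · 0.548 / 0.0016 = 2.928e+05.
Re > 4000 → turbulent. Relative roughness ε/D = 7.7e-05/0.548 = 0.000141. Swamee-Jain: f = 0.25/(log₁₀[0.000141/3.7 + 5.74/2.928e+05^0.9])² = 0.25/(log₁₀[3.8e-05 + 6.9e-05])² = 0.25/(-3.971)² = 0.01586.
Darcy-Weisbach: ΔP = f(L/D)(ρV²/2) = 0.01586·(4.05/0.548)·(818·1.045²/2) = 0.01586·7.391·446.9 = 52.37 Pa.
Head loss h_f = ΔP/(ρg) = 52.37/(818·9.81) = 0.00653 m.

h_f ≈ 0.00653 m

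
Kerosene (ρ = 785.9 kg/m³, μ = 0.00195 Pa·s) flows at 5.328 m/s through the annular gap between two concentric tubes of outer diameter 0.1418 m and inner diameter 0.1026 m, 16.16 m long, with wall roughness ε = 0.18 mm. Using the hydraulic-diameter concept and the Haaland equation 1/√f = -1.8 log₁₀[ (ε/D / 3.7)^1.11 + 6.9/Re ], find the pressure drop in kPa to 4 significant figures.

Hydraulic diameter D_h = 4A/P = D_o - D_i = 0.1418 - 0.1026 = 0.0392 m.
Re = ρVD_h/μ = 785.9·5.328·0.0392/0.00195 = 8.417e+04.
ε/D_h = 0.00018/0.0392 = 0.00459; Haaland gives 1/√f = -1.8 log₁₀[0.000594+8.2e-05] = 5.706, so f = 0.03072.
ΔP = f(L/D_h)(ρV²/2) = 0.03072·16.16/0.0392·1.115e+04 = 1.413e+05 Pa.
ΔP = 141.3 kPa.

ΔP ≈ 141.3 kPa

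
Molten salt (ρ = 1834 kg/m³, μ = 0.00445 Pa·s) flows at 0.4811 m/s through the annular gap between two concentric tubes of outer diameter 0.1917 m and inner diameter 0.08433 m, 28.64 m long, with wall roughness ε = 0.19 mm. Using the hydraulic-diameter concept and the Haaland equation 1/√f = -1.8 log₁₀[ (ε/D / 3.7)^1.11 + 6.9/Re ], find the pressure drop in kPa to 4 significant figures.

ΔP ≈ 1.629 kPa

Hydraulic diameter D_h = 4A/P = D_o - D_i = 0.1917 - 0.08433 = 0.1074 m.
Re = ρVD_h/μ = 1834·0.4811·0.1074/0.00445 = 2.129e+04.
ε/D_h = 0.00019/0.1074 = 0.00177; Haaland gives 1/√f = -1.8 log₁₀[0.000206+0.000324] = 5.896, so f = 0.02877.
ΔP = f(L/D_h)(ρV²/2) = 0.02877·28.64/0.1074·212.2 = 1629 Pa.
ΔP = 1.629 kPa.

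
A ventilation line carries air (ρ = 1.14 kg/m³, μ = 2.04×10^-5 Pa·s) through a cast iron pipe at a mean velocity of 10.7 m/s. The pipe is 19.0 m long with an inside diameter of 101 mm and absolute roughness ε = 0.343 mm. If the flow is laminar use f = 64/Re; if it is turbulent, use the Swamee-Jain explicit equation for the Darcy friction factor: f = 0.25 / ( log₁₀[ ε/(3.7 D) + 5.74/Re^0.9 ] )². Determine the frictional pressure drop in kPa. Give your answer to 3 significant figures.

Reynolds number Re = ρVD/μ = 1.14 · 10.7 · 0.101 / 2.04e-05 = 6.039e+04.
Re > 4000 → turbulent. Relative roughness ε/D = 0.000343/0.101 = 0.0034. Swamee-Jain: f = 0.25/(log₁₀[0.0034/3.7 + 5.74/6.039e+04^0.9])² = 0.25/(log₁₀[0.000918 + 0.000286])² = 0.25/(-2.92)² = 0.02933.
Darcy-Weisbach: ΔP = f(L/D)(ρV²/2) = 0.02933·(19/0.101)·(1.14·10.7²/2) = 0.02933·188.1·65.26 = 360.1 Pa.
ΔP = 360.1 Pa = 0.360 kPa.

ΔP ≈ 0.360 kPa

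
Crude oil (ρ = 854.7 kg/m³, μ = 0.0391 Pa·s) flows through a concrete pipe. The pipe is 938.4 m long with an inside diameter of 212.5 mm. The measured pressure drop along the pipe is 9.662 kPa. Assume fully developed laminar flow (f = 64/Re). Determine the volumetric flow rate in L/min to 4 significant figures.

Q ≈ 790.7 L/min

For laminar flow, f = 64/Re with Re = ρVD/μ, so Darcy-Weisbach reduces to ΔP = 32μLV/D². Solving for V: V = ΔP·D²/(32μL) = 9662·(0.2125)²/(32·0.0391·938.4) = 0.3716 m/s.
Check: Re = ρVD/μ = 854.7·0.3716·0.2125/0.0391 = 1726 < 2300, so the laminar assumption holds.
Q = V·A = 0.3716·(π/4·0.2125²) = 0.01318 m³/s = 790.7 L/min.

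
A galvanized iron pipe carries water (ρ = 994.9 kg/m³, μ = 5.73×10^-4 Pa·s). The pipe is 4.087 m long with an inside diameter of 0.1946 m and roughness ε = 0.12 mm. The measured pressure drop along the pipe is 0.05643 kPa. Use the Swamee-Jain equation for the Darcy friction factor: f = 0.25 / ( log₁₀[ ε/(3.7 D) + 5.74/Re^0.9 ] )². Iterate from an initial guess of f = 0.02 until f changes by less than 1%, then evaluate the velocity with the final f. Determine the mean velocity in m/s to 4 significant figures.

V ≈ 0.5233 m/s

Rearranging Darcy-Weisbach: V = √(2·ΔP·D/(f·L·ρ)). With ε/D = 0.00012/0.1946 = 0.000617, iterate starting from f = 0.02:
  f = 0.02 → V = √(2·56.43·0.1946/(0.02·4.087·994.9)) = 0.5197 m/s; Re = ρVD/μ = 1.756e+05; f → 0.01974
  f = 0.01974 → V = 0.5231 m/s; Re = 1.768e+05; f → 0.01973
Converged (Δf/f < 1%). With the final f = 0.01973: V = √(2·56.43·0.1946/(0.01973·4.087·994.9)) = 0.5233 m/s.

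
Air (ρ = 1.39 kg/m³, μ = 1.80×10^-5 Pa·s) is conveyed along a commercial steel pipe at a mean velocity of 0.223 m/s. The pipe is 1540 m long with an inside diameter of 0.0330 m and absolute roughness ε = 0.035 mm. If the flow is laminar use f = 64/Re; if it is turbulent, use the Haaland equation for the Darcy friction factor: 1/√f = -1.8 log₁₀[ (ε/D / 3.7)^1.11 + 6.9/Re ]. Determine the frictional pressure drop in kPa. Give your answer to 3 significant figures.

ΔP ≈ 0.182 kPa

Reynolds number Re = ρVD/μ = 1.39 · 0.223 · 0.033 / 1.8e-05 = 568.3.
Re < 2300 → laminar flow, so f = 64/Re = 64/568.3 = 0.1126 (the turbulent correlation is not needed).
Darcy-Weisbach: ΔP = f(L/D)(ρV²/2) = 0.1126·(1540/0.033)·(1.39·0.223²/2) = 0.1126·4.667e+04·0.03456 = 181.6 Pa.
ΔP = 181.6 Pa = 0.182 kPa.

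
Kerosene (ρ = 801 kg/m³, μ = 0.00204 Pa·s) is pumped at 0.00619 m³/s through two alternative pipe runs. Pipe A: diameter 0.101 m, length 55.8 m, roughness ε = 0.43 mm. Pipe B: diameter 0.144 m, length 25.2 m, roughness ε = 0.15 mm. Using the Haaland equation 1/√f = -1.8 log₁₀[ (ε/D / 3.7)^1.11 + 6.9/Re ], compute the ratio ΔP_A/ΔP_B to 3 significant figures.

ΔP_A/ΔP_B ≈ 15.2

Pipe A: V = Q/A = 0.00619/0.008012 = 0.7726 m/s; Re = 3.064e+04; ε/D = 0.00426; Haaland → f = 0.03186; ΔP_A = f(L/D)(ρV²/2) = 4208 Pa.
Pipe B: V = Q/A = 0.00619/0.01629 = 0.3801 m/s; Re = 2.149e+04; ε/D = 0.00104; Haaland → f = 0.02732; ΔP_B = f(L/D)(ρV²/2) = 276.7 Pa.
ΔP_A/ΔP_B = 4208/276.7 = 15.2.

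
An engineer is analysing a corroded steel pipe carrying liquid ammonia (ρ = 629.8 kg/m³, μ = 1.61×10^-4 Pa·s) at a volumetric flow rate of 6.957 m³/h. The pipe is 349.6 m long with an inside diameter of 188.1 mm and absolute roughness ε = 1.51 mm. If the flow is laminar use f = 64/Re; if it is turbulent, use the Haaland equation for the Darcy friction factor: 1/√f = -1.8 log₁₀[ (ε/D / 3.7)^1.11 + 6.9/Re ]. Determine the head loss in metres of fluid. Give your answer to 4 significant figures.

Q = 6.957 m³/h = 6.957/3600 = 0.001932 m³/s.
Cross-sectional area A = πD²/4 = π(0.1881)²/4 = 0.02779 m²; mean velocity V = Q/A = 0.001932/0.02779 = 0.06954 m/s.
Reynolds number Re = ρVD/μ = 629.8 · 0.06954 · 0.1881 / 0.000161 = 5.117e+04.
Re > 4000 → turbulent. Relative roughness ε/D = 0.00151/0.1881 = 0.00803. Haaland: 1/√f = -1.8 log₁₀[(0.00803/3.7)^1.11 + 6.9/5.117e+04] = -1.8 log₁₀[0.00111 + 0.000135] = 5.232, so f = 0.03653.
Darcy-Weisbach: ΔP = f(L/D)(ρV²/2) = 0.03653·(349.6/0.1881)·(629.8·0.06954²/2) = 0.03653·1859·1.523 = 103.4 Pa.
Head loss h_f = ΔP/(ρg) = 103.4/(629.8·9.81) = 0.01674 m.

h_f ≈ 0.01674 m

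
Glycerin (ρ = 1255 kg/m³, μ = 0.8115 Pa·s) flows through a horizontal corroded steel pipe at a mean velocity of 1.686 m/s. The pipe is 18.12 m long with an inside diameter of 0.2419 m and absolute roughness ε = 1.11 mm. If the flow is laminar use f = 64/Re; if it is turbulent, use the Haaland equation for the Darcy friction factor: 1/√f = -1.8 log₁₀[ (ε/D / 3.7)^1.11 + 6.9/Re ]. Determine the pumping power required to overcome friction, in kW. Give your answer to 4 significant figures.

Reynolds number Re = ρVD/μ = 1255 · 1.686 · 0.2419 / 0.811 = 630.7.
Re < 2300 → laminar flow, so f = 64/Re = 64/630.7 = 0.1015 (the turbulent correlation is not needed).
Darcy-Weisbach: ΔP = f(L/D)(ρV²/2) = 0.1015·(18.12/0.2419)·(1255·1.686²/2) = 0.1015·74.91·1784 = 1.356e+04 Pa.
Q = V·A = 1.686·0.04596 = 0.07749 m³/s.
Pumping power P = QΔP = 0.07749·1.356e+04 = 1050.5 W = 1.051 kW.

P ≈ 1.051 kW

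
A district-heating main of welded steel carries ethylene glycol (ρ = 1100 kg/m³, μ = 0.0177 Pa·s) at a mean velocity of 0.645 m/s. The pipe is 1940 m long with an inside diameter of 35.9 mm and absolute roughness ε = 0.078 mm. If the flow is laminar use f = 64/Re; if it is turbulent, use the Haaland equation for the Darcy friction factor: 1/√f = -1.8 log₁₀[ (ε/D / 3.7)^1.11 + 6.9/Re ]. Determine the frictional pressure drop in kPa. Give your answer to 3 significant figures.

ΔP ≈ 550 kPa

Reynolds number Re = ρVD/μ = 1100 · 0.645 · 0.0359 / 0.0177 = 1439.
Re < 2300 → laminar flow, so f = 64/Re = 64/1439 = 0.04447 (the turbulent correlation is not needed).
Darcy-Weisbach: ΔP = f(L/D)(ρV²/2) = 0.04447·(1940/0.0359)·(1100·0.645²/2) = 0.04447·5.404e+04·228.8 = 5.499e+05 Pa.
ΔP = 5.499e+05 Pa = 550 kPa.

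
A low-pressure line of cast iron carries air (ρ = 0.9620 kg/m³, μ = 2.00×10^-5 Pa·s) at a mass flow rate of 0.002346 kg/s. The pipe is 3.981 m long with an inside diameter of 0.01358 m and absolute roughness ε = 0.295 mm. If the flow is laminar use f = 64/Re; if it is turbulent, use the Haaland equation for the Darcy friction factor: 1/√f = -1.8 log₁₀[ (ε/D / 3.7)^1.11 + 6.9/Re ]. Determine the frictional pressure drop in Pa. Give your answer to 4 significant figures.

ΔP ≈ 2139 Pa

A = πD²/4 = π(0.01358)²/4 = 0.0001448 m²; mean velocity V = ṁ/(ρA) = 0.002346/(0.962 · 0.0001448) = 16.84 m/s.
Reynolds number Re = ρVD/μ = 0.962 · 16.84 · 0.01358 / 2e-05 = 1.1e+04.
Re > 4000 → turbulent. Relative roughness ε/D = 0.000295/0.01358 = 0.0217. Haaland: 1/√f = -1.8 log₁₀[(0.0217/3.7)^1.11 + 6.9/1.1e+04] = -1.8 log₁₀[0.00334 + 0.000627] = 4.323, so f = 0.0535.
Darcy-Weisbach: ΔP = f(L/D)(ρV²/2) = 0.0535·(3.981/0.01358)·(0.962·16.84²/2) = 0.0535·293.2·136.4 = 2139 Pa.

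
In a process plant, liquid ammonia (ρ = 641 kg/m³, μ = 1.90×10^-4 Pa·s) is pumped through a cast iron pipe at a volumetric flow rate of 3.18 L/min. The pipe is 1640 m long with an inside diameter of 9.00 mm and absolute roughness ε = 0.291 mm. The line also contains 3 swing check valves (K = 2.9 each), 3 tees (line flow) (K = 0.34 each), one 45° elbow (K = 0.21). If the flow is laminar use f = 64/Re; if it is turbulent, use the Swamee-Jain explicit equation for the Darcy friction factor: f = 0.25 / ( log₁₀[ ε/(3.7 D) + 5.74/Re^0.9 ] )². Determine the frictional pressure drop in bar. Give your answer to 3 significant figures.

ΔP ≈ 24.6 bar

Q = 3.18 L/min = 3.18/60000 = 5.3e-05 m³/s.
Cross-sectional area A = πD²/4 = π(0.009)²/4 = 6.362e-05 m²; mean velocity V = Q/A = 5.3e-05/6.362e-05 = 0.8331 m/s.
Reynolds number Re = ρVD/μ = 641 · 0.8331 · 0.009 / 0.00019 = 2.53e+04.
Re > 4000 → turbulent. Relative roughness ε/D = 0.000291/0.009 = 0.0323. Swamee-Jain: f = 0.25/(log₁₀[0.0323/3.7 + 5.74/2.53e+04^0.9])² = 0.25/(log₁₀[0.00874 + 0.000625])² = 0.25/(-2.029)² = 0.06075.
Total minor-loss coefficient ΣK = 3·2.9 + 3·0.34 + 1·0.21 = 9.93.
ΔP = [f·L/D + ΣK]·(ρV²/2) = [0.06075·1640/0.009 + 9.93]·(641·0.8331²/2) = [1.107e+04 + 9.93]·222.4 = 2.465e+06 Pa.
ΔP = 2.465e+06 Pa = 24.6 bar.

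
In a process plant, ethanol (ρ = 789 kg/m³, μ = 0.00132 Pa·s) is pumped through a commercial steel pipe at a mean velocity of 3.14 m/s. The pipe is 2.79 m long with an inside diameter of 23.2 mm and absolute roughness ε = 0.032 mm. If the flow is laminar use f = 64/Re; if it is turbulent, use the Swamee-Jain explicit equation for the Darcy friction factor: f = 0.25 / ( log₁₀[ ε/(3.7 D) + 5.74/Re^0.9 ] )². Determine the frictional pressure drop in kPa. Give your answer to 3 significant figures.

ΔP ≈ 12.0 kPa

Reynolds number Re = ρVD/μ = 789 · 3.14 · 0.0232 / 0.00132 = 4.354e+04.
Re > 4000 → turbulent. Relative roughness ε/D = 3.2e-05/0.0232 = 0.00138. Swamee-Jain: f = 0.25/(log₁₀[0.00138/3.7 + 5.74/4.354e+04^0.9])² = 0.25/(log₁₀[0.000373 + 0.000384])² = 0.25/(-3.121)² = 0.02566.
Darcy-Weisbach: ΔP = f(L/D)(ρV²/2) = 0.02566·(2.79/0.0232)·(789·3.14²/2) = 0.02566·120.3·3890 = 1.2e+04 Pa.
ΔP = 1.2e+04 Pa = 12.0 kPa.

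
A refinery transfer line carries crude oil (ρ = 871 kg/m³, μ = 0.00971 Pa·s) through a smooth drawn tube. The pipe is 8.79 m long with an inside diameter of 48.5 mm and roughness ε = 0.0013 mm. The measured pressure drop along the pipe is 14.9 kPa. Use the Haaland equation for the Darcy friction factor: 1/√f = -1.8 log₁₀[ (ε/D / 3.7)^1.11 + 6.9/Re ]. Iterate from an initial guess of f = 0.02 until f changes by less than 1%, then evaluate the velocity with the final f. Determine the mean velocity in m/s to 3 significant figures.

V ≈ 2.50 m/s

Rearranging Darcy-Weisbach: V = √(2·ΔP·D/(f·L·ρ)). With ε/D = 1.3e-06/0.0485 = 2.68e-05, iterate starting from f = 0.02:
  f = 0.02 → V = √(2·1.49e+04·0.0485/(0.02·8.79·871)) = 3.072 m/s; Re = ρVD/μ = 1.337e+04; f → 0.02859
  f = 0.02859 → V = 2.57 m/s; Re = 1.118e+04; f → 0.02999
  f = 0.02999 → V = 2.509 m/s; Re = 1.092e+04; f → 0.03018
Converged (Δf/f < 1%). With the final f = 0.03018: V = √(2·1.49e+04·0.0485/(0.03018·8.79·871)) = 2.501 m/s.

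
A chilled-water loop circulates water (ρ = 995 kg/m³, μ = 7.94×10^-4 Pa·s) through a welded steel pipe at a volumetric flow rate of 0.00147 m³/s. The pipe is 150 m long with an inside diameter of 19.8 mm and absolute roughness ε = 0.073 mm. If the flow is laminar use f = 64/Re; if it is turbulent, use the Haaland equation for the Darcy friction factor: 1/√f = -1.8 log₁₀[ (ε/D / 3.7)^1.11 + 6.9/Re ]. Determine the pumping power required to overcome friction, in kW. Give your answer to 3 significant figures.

P ≈ 3.62 kW

Cross-sectional area A = πD²/4 = π(0.0198)²/4 = 0.0003079 m²; mean velocity V = Q/A = 0.00147/0.0003079 = 4.774 m/s.
Reynolds number Re = ρVD/μ = 995 · 4.774 · 0.0198 / 0.000794 = 1.185e+05.
Re > 4000 → turbulent. Relative roughness ε/D = 7.3e-05/0.0198 = 0.00369. Haaland: 1/√f = -1.8 log₁₀[(0.00369/3.7)^1.11 + 6.9/1.185e+05] = -1.8 log₁₀[0.000466 + 5.82e-05] = 5.905, so f = 0.02868.
Darcy-Weisbach: ΔP = f(L/D)(ρV²/2) = 0.02868·(150/0.0198)·(995·4.774²/2) = 0.02868·7576·1.134e+04 = 2.464e+06 Pa.
Pumping power P = QΔP = 0.00147·2.464e+06 = 3622 W = 3.62 kW.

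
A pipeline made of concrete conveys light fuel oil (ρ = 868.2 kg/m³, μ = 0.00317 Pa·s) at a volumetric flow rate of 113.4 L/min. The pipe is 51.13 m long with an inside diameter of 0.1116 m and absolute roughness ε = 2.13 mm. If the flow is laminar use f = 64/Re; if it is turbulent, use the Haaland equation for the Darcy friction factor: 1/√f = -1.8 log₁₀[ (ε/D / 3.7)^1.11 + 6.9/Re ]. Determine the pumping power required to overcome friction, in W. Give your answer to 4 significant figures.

P ≈ 0.7572 W

Q = 113.4 L/min = 113.4/60000 = 0.00189 m³/s.
Cross-sectional area A = πD²/4 = π(0.1116)²/4 = 0.009782 m²; mean velocity V = Q/A = 0.00189/0.009782 = 0.1932 m/s.
Reynolds number Re = ρVD/μ = 868.2 · 0.1932 · 0.1116 / 0.00317 = 5906.
Re > 4000 → turbulent. Relative roughness ε/D = 0.00213/0.1116 = 0.0191. Haaland: 1/√f = -1.8 log₁₀[(0.0191/3.7)^1.11 + 6.9/5906] = -1.8 log₁₀[0.00289 + 0.00117] = 4.305, so f = 0.05396.
Darcy-Weisbach: ΔP = f(L/D)(ρV²/2) = 0.05396·(51.13/0.1116)·(868.2·0.1932²/2) = 0.05396·458.2·16.21 = 400.6 Pa.
Pumping power P = QΔP = 0.00189·400.6 = 0.75720 W = 0.7572 W.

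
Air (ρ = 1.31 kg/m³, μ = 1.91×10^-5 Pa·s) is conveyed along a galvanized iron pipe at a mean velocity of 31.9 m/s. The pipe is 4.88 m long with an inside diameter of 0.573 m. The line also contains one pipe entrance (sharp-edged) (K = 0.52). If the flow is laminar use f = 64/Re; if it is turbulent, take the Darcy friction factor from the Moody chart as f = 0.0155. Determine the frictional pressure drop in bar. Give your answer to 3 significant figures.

Reynolds number Re = ρVD/μ = 1.31 · 31.9 · 0.573 / 1.91e-05 = 1.254e+06.
Re > 4000 → turbulent; use the Moody-chart value f = 0.0155.
Total minor-loss coefficient ΣK = 1·0.52 = 0.52.
ΔP = [f·L/D + ΣK]·(ρV²/2) = [0.0155·4.88/0.573 + 0.52]·(1.31·31.9²/2) = [0.132 + 0.52]·666.5 = 434.6 Pa.
ΔP = 434.6 Pa = 0.00435 bar.

ΔP ≈ 0.00435 bar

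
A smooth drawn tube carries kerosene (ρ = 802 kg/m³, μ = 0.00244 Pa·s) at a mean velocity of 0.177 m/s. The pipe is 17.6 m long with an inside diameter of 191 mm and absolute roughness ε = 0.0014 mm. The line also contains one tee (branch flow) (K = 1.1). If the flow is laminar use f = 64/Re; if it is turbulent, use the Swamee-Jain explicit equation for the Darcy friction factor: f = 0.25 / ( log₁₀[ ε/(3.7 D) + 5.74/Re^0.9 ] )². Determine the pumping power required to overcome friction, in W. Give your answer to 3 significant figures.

Reynolds number Re = ρVD/μ = 802 · 0.177 · 0.191 / 0.00244 = 1.111e+04.
Re > 4000 → turbulent. Relative roughness ε/D = 1.4e-06/0.191 = 7.33e-06. Swamee-Jain: f = 0.25/(log₁₀[7.33e-06/3.7 + 5.74/1.111e+04^0.9])² = 0.25/(log₁₀[1.98e-06 + 0.00131])² = 0.25/(-2.882)² = 0.03011.
Total minor-loss coefficient ΣK = 1·1.1 = 1.1.
ΔP = [f·L/D + ΣK]·(ρV²/2) = [0.03011·17.6/0.191 + 1.1]·(802·0.177²/2) = [2.774 + 1.1]·12.56 = 48.67 Pa.
Q = V·A = 0.177·0.02865 = 0.005071 m³/s.
Pumping power P = QΔP = 0.005071·48.67 = 0.2468 W = 0.247 W.

P ≈ 0.247 W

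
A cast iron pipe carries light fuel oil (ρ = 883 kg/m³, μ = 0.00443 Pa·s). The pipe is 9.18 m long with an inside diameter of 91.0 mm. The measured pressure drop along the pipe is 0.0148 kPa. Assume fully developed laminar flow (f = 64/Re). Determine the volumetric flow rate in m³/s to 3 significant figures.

For laminar flow, f = 64/Re with Re = ρVD/μ, so Darcy-Weisbach reduces to ΔP = 32μLV/D². Solving for V: V = ΔP·D²/(32μL) = 14.8·(0.091)²/(32·0.00443·9.18) = 0.09418 m/s.
Check: Re = ρVD/μ = 883·0.09418·0.091/0.00443 = 1708 < 2300, so the laminar assumption holds.
Q = V·A = 0.09418·(π/4·0.091²) = 0.0006125 m³/s = 6.13×10^-4 m³/s.

Q ≈ 6.13×10^-4 m³/s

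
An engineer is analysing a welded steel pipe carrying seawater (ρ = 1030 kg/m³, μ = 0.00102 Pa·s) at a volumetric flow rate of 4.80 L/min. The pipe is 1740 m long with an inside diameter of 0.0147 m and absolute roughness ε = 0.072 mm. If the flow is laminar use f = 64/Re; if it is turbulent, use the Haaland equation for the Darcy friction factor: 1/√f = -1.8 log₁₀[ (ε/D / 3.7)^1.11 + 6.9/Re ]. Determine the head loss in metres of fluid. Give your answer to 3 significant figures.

h_f ≈ 53.2 m

Q = 4.80 L/min = 4.80/60000 = 8e-05 m³/s.
Cross-sectional area A = πD²/4 = π(0.0147)²/4 = 0.0001697 m²; mean velocity V = Q/A = 8e-05/0.0001697 = 0.4714 m/s.
Reynolds number Re = ρVD/μ = 1030 · 0.4714 · 0.0147 / 0.00102 = 6997.
Re > 4000 → turbulent. Relative roughness ε/D = 7.2e-05/0.0147 = 0.0049. Haaland: 1/√f = -1.8 log₁₀[(0.0049/3.7)^1.11 + 6.9/6997] = -1.8 log₁₀[0.000639 + 0.000986] = 5.021, so f = 0.03967.
Darcy-Weisbach: ΔP = f(L/D)(ρV²/2) = 0.03967·(1740/0.0147)·(1030·0.4714²/2) = 0.03967·1.184e+05·114.4 = 5.373e+05 Pa.
Head loss h_f = ΔP/(ρg) = 5.373e+05/(1030·9.81) = 53.2 m.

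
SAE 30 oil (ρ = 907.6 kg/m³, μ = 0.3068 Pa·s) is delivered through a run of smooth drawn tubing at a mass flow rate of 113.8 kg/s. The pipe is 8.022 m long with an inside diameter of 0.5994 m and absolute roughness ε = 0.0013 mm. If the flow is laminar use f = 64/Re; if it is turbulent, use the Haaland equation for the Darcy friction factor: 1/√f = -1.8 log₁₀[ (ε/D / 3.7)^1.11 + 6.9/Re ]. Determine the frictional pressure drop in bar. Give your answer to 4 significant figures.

ΔP ≈ 9.740×10^-4 bar

A = πD²/4 = π(0.5994)²/4 = 0.2822 m²; mean velocity V = ṁ/(ρA) = 113.8/(907.6 · 0.2822) = 0.4443 m/s.
Reynolds number Re = ρVD/μ = 907.6 · 0.4443 · 0.5994 / 0.307 = 787.9.
Re < 2300 → laminar flow, so f = 64/Re = 64/787.9 = 0.08123 (the turbulent correlation is not needed).
Darcy-Weisbach: ΔP = f(L/D)(ρV²/2) = 0.08123·(8.022/0.5994)·(907.6·0.4443²/2) = 0.08123·13.38·89.6 = 97.4 Pa.
ΔP = 97.4 Pa = 9.740×10^-4 bar.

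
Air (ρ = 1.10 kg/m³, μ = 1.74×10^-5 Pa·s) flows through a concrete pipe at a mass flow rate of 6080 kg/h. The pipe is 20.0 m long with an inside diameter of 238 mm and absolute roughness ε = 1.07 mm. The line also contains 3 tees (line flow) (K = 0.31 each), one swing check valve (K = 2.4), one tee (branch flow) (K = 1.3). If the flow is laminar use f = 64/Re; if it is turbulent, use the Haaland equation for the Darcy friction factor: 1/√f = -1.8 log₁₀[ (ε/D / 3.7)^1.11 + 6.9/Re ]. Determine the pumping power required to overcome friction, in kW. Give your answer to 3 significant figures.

ṁ = 6080 kg/h = 6080/3600 = 1.689 kg/s.
A = πD²/4 = π(0.238)²/4 = 0.04449 m²; mean velocity V = ṁ/(ρA) = 1.689/(1.1 · 0.04449) = 34.51 m/s.
Reynolds number Re = ρVD/μ = 1.1 · 34.51 · 0.238 / 1.74e-05 = 5.193e+05.
Re > 4000 → turbulent. Relative roughness ε/D = 0.00107/0.238 = 0.0045. Haaland: 1/√f = -1.8 log₁₀[(0.0045/3.7)^1.11 + 6.9/5.193e+05] = -1.8 log₁₀[0.000581 + 1.33e-05] = 5.807, so f = 0.02965.
Total minor-loss coefficient ΣK = 3·0.31 + 1·2.4 + 1·1.3 = 4.63.
ΔP = [f·L/D + ΣK]·(ρV²/2) = [0.02965·20/0.238 + 4.63]·(1.1·34.51²/2) = [2.492 + 4.63]·655.1 = 4665 Pa.
Q = ṁ/ρ = 1.689/1.1 = 1.535 m³/s.
Pumping power P = QΔP = 1.535·4665 = 7163 W = 7.16 kW.

P ≈ 7.16 kW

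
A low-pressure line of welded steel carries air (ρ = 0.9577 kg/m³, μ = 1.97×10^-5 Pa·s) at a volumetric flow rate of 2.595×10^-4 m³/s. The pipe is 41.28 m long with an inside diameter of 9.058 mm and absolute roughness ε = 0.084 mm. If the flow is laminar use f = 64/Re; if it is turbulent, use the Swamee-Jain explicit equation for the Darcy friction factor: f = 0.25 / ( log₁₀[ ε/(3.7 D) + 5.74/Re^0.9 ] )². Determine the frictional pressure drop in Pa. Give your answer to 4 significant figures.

Cross-sectional area A = πD²/4 = π(0.009058)²/4 = 6.444e-05 m²; mean velocity V = Q/A = 0.0002595/6.444e-05 = 4.027 m/s.
Reynolds number Re = ρVD/μ = 0.9577 · 4.027 · 0.009058 / 1.97e-05 = 1773.
Re < 2300 → laminar flow, so f = 64/Re = 64/1773 = 0.03609 (the turbulent correlation is not needed).
Darcy-Weisbach: ΔP = f(L/D)(ρV²/2) = 0.03609·(41.28/0.009058)·(0.9577·4.027²/2) = 0.03609·4557·7.765 = 1277 Pa.

ΔP ≈ 1277 Pa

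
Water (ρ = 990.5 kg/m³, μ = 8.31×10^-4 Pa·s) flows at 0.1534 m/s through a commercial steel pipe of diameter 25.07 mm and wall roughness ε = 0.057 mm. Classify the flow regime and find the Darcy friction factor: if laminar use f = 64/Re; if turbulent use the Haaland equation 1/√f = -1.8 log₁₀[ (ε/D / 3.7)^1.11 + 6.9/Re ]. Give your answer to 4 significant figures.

f ≈ 0.04081

Re = ρVD/μ = 990.5·0.1534·0.02507/0.000831 = 4584.
Re > 4000 → turbulent. ε/D = 5.7e-05/0.02507 = 0.00227; Haaland: 1/√f = -1.8 log₁₀[0.000272 + 0.00151] = 4.95, so f = 0.04081.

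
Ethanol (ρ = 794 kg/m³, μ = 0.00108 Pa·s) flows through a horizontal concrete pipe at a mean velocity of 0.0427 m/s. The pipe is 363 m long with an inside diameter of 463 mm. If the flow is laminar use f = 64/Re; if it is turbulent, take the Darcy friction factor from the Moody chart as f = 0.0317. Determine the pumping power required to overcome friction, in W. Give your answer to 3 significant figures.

P ≈ 0.129 W

Reynolds number Re = ρVD/μ = 794 · 0.0427 · 0.463 / 0.00108 = 1.453e+04.
Re > 4000 → turbulent; use the Moody-chart value f = 0.0317.
Darcy-Weisbach: ΔP = f(L/D)(ρV²/2) = 0.0317·(363/0.463)·(794·0.0427²/2) = 0.0317·784·0.7238 = 17.99 Pa.
Q = V·A = 0.0427·0.1684 = 0.007189 m³/s.
Pumping power P = QΔP = 0.007189·17.99 = 0.1293 W = 0.129 W.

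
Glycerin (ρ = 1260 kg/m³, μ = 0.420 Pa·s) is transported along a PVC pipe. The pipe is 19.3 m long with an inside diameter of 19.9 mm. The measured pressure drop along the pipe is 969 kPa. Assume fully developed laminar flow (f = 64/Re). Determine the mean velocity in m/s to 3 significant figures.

For laminar flow, f = 64/Re with Re = ρVD/μ, so Darcy-Weisbach reduces to ΔP = 32μLV/D². Solving for V: V = ΔP·D²/(32μL) = 9.69e+05·(0.0199)²/(32·0.42·19.3) = 1.479 m/s.
Check: Re = ρVD/μ = 1260·1.479·0.0199/0.42 = 88.32 < 2300, so the laminar assumption holds.

V ≈ 1.48 m/s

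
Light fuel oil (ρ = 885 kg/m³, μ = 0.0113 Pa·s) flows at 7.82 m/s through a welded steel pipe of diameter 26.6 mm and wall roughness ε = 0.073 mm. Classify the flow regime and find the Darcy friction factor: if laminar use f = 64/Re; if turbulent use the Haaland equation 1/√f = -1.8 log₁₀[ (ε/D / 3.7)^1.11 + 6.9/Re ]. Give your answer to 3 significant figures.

Re = ρVD/μ = 885·7.82·0.0266/0.0113 = 1.629e+04.
Re > 4000 → turbulent. ε/D = 7.3e-05/0.0266 = 0.00274; Haaland: 1/√f = -1.8 log₁₀[0.000336 + 0.000424] = 5.615, so f = 0.03171.

f ≈ 0.0317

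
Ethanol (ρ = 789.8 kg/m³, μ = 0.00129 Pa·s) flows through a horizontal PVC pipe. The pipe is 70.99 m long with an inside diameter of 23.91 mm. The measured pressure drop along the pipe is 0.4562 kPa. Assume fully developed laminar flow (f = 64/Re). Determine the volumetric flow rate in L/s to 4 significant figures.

Q ≈ 0.03996 L/s

For laminar flow, f = 64/Re with Re = ρVD/μ, so Darcy-Weisbach reduces to ΔP = 32μLV/D². Solving for V: V = ΔP·D²/(32μL) = 456.2·(0.02391)²/(32·0.00129·70.99) = 0.089 m/s.
Check: Re = ρVD/μ = 789.8·0.089·0.02391/0.00129 = 1303 < 2300, so the laminar assumption holds.
Q = V·A = 0.089·(π/4·0.02391²) = 3.996e-05 m³/s = 0.03996 L/s.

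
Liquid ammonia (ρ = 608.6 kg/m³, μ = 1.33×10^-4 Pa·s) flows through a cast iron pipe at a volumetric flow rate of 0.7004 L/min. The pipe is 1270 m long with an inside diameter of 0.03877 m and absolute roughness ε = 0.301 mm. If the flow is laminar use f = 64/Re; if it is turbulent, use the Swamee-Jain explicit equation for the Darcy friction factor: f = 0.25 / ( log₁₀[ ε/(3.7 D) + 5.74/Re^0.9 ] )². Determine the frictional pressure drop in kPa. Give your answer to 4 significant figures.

Q = 0.7004 L/min = 0.7004/60000 = 1.167e-05 m³/s.
Cross-sectional area A = πD²/4 = π(0.03877)²/4 = 0.001181 m²; mean velocity V = Q/A = 1.167e-05/0.001181 = 0.009888 m/s.
Reynolds number Re = ρVD/μ = 608.6 · 0.009888 · 0.03877 / 0.000133 = 1754.
Re < 2300 → laminar flow, so f = 64/Re = 64/1754 = 0.03648 (the turbulent correlation is not needed).
Darcy-Weisbach: ΔP = f(L/D)(ρV²/2) = 0.03648·(1270/0.03877)·(608.6·0.009888²/2) = 0.03648·3.276e+04·0.02975 = 35.56 Pa.
ΔP = 35.56 Pa = 0.03556 kPa.

ΔP ≈ 0.03556 kPa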